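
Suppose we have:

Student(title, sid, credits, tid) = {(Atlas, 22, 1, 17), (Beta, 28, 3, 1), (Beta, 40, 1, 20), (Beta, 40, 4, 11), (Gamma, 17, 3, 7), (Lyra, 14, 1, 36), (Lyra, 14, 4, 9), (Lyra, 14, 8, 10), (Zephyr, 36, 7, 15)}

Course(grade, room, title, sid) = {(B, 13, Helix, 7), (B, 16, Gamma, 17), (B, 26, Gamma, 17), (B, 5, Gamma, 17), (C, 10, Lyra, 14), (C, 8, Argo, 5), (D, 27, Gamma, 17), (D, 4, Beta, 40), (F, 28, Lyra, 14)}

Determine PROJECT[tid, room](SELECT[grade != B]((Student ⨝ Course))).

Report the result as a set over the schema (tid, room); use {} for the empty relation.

{(10, 10), (10, 28), (11, 4), (20, 4), (36, 10), (36, 28), (7, 27), (9, 10), (9, 28)}

Student ⋈ Course (natural join on title, sid): {(Beta, 40, 1, 20, D, 4), (Beta, 40, 4, 11, D, 4), (Gamma, 17, 3, 7, B, 16), (Gamma, 17, 3, 7, B, 26), (Gamma, 17, 3, 7, B, 5), (Gamma, 17, 3, 7, D, 27), (Lyra, 14, 1, 36, C, 10), (Lyra, 14, 1, 36, F, 28), (Lyra, 14, 4, 9, C, 10), (Lyra, 14, 4, 9, F, 28), (Lyra, 14, 8, 10, C, 10), (Lyra, 14, 8, 10, F, 28)}
σ[grade != B]: keep tuples satisfying grade != B → {(Beta, 40, 1, 20, D, 4), (Beta, 40, 4, 11, D, 4), (Gamma, 17, 3, 7, D, 27), (Lyra, 14, 1, 36, C, 10), (Lyra, 14, 1, 36, F, 28), (Lyra, 14, 4, 9, C, 10), (Lyra, 14, 4, 9, F, 28), (Lyra, 14, 8, 10, C, 10), (Lyra, 14, 8, 10, F, 28)}
Keep only column(s) tid, room: {(10, 10), (10, 28), (11, 4), (20, 4), (36, 10), (36, 28), (7, 27), (9, 10), (9, 28)}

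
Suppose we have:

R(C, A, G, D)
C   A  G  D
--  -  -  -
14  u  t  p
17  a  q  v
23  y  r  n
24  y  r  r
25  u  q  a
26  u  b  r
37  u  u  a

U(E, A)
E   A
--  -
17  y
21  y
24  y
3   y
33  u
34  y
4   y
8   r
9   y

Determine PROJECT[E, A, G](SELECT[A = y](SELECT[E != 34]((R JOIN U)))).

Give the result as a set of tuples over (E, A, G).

{(17, y, r), (21, y, r), (24, y, r), (3, y, r), (4, y, r), (9, y, r)}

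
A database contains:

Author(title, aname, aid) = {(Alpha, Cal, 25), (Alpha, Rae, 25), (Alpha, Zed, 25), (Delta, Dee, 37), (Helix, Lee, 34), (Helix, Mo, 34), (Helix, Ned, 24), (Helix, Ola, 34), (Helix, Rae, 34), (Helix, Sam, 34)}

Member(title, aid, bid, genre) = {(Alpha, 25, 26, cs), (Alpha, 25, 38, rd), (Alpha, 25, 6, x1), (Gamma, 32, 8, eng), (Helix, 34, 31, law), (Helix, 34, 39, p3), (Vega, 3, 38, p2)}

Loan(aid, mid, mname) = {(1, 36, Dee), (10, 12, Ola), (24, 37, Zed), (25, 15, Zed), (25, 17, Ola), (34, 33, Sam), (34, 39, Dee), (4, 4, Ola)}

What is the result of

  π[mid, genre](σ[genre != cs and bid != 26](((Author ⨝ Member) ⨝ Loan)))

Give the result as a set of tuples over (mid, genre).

{(15, rd), (15, x1), (17, rd), (17, x1), (33, law), (33, p3), (39, law), (39, p3)}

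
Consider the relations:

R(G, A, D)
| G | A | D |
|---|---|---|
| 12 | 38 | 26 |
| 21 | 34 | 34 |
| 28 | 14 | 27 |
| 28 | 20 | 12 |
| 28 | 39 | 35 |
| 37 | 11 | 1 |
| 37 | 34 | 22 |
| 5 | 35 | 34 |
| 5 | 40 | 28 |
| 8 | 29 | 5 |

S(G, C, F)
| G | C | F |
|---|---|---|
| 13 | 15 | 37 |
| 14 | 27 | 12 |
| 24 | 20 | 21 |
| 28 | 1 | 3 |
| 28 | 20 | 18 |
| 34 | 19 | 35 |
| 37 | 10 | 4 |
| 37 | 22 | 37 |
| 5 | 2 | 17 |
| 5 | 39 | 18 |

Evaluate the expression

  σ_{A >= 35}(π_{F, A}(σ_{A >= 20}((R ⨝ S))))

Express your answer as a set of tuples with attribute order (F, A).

{(17, 35), (17, 40), (18, 35), (18, 39), (18, 40), (3, 39)}

Natural join on G: {(28, 14, 27, 1, 3), (28, 14, 27, 20, 18), (28, 20, 12, 1, 3), (28, 20, 12, 20, 18), (28, 39, 35, 1, 3), (28, 39, 35, 20, 18), (37, 11, 1, 10, 4), (37, 11, 1, 22, 37), (37, 34, 22, 10, 4), (37, 34, 22, 22, 37), (5, 35, 34, 2, 17), (5, 35, 34, 39, 18), (5, 40, 28, 2, 17), (5, 40, 28, 39, 18)}
σ[A >= 20]: keep tuples satisfying A >= 20 → {(28, 20, 12, 1, 3), (28, 20, 12, 20, 18), (28, 39, 35, 1, 3), (28, 39, 35, 20, 18), (37, 34, 22, 10, 4), (37, 34, 22, 22, 37), (5, 35, 34, 2, 17), (5, 35, 34, 39, 18), (5, 40, 28, 2, 17), (5, 40, 28, 39, 18)}
π[F, A]: project onto (F, A) → {(17, 35), (17, 40), (18, 20), (18, 35), (18, 39), (18, 40), (3, 20), (3, 39), (37, 34), (4, 34)}
σ[A >= 35]: keep tuples satisfying A >= 35 → {(17, 35), (17, 40), (18, 35), (18, 39), (18, 40), (3, 39)}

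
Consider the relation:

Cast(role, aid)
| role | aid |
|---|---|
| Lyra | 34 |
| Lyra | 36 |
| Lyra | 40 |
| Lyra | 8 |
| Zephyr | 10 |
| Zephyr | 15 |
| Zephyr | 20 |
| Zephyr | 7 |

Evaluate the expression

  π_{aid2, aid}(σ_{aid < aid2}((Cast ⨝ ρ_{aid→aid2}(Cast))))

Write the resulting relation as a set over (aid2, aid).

{(10, 7), (15, 10), (15, 7), (20, 10), (20, 15), (20, 7), (34, 8), (36, 34), (36, 8), (40, 34), (40, 36), (40, 8)}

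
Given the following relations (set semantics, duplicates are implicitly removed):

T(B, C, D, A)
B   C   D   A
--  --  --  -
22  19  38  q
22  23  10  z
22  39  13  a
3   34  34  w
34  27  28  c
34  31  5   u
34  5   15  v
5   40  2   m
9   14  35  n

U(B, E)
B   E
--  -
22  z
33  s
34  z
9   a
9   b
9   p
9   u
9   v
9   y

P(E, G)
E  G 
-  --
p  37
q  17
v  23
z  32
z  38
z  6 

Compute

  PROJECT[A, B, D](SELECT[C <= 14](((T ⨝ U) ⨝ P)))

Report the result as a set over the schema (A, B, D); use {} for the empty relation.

T ⋈ U (natural join on B): {(22, 19, 38, q, z), (22, 23, 10, z, z), (22, 39, 13, a, z), (34, 27, 28, c, z), (34, 31, 5, u, z), (34, 5, 15, v, z), (9, 14, 35, n, a), (9, 14, 35, n, b), (9, 14, 35, n, p), (9, 14, 35, n, u), (9, 14, 35, n, v), (9, 14, 35, n, y)}
(T ⨝ U) ⋈ P (natural join on E): {(22, 19, 38, q, z, 32), (22, 19, 38, q, z, 38), (22, 19, 38, q, z, 6), (22, 23, 10, z, z, 32), (22, 23, 10, z, z, 38), (22, 23, 10, z, z, 6), (22, 39, 13, a, z, 32), (22, 39, 13, a, z, 38), (22, 39, 13, a, z, 6), (34, 27, 28, c, z, 32), (34, 27, 28, c, z, 38), (34, 27, 28, c, z, 6), (34, 31, 5, u, z, 32), (34, 31, 5, u, z, 38), (34, 31, 5, u, z, 6), (34, 5, 15, v, z, 32), (34, 5, 15, v, z, 38), (34, 5, 15, v, z, 6), (9, 14, 35, n, p, 37), (9, 14, 35, n, v, 23)}
Apply σ_{C <= 14}; surviving tuples: {(34, 5, 15, v, z, 32), (34, 5, 15, v, z, 38), (34, 5, 15, v, z, 6), (9, 14, 35, n, p, 37), (9, 14, 35, n, v, 23)}
π[A, B, D]: project onto (A, B, D) (3 duplicate(s) eliminated) → {(n, 9, 35), (v, 34, 15)}

{(n, 9, 35), (v, 34, 15)}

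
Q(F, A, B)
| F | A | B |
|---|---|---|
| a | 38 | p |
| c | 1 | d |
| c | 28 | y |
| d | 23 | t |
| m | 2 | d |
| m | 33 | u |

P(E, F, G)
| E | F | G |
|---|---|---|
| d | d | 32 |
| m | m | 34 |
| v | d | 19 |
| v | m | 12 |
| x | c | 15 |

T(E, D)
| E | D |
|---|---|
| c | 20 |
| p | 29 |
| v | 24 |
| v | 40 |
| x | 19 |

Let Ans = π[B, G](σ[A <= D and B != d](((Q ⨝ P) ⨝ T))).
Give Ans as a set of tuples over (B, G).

Q ⋈ P (natural join on F): {(c, 1, d, x, 15), (c, 28, y, x, 15), (d, 23, t, d, 32), (d, 23, t, v, 19), (m, 2, d, m, 34), (m, 2, d, v, 12), (m, 33, u, m, 34), (m, 33, u, v, 12)}
(Q ⨝ P) ⋈ T (natural join on E): {(c, 1, d, x, 15, 19), (c, 28, y, x, 15, 19), (d, 23, t, v, 19, 24), (d, 23, t, v, 19, 40), (m, 2, d, v, 12, 24), (m, 2, d, v, 12, 40), (m, 33, u, v, 12, 24), (m, 33, u, v, 12, 40)}
Filtering on A <= D and B != d leaves {(d, 23, t, v, 19, 24), (d, 23, t, v, 19, 40), (m, 33, u, v, 12, 40)}.
π[B, G]: project onto (B, G) (1 duplicate(s) eliminated) → {(t, 19), (u, 12)}

{(t, 19), (u, 12)}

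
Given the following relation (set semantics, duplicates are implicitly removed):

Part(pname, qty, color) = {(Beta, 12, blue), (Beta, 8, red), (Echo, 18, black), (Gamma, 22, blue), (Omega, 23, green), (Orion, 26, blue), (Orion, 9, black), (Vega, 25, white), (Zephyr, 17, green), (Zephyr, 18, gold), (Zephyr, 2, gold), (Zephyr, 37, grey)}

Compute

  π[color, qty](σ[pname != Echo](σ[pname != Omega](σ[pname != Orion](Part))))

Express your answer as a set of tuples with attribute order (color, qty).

Apply σ_{pname != Orion}; surviving tuples: {(Beta, 12, blue), (Beta, 8, red), (Echo, 18, black), (Gamma, 22, blue), (Omega, 23, green), (Vega, 25, white), (Zephyr, 17, green), (Zephyr, 18, gold), (Zephyr, 2, gold), (Zephyr, 37, grey)}
Apply σ_{pname != Omega}; surviving tuples: {(Beta, 12, blue), (Beta, 8, red), (Echo, 18, black), (Gamma, 22, blue), (Vega, 25, white), (Zephyr, 17, green), (Zephyr, 18, gold), (Zephyr, 2, gold), (Zephyr, 37, grey)}
Apply σ_{pname != Echo}; surviving tuples: {(Beta, 12, blue), (Beta, 8, red), (Gamma, 22, blue), (Vega, 25, white), (Zephyr, 17, green), (Zephyr, 18, gold), (Zephyr, 2, gold), (Zephyr, 37, grey)}
Keep only column(s) color, qty: {(blue, 12), (blue, 22), (gold, 18), (gold, 2), (green, 17), (grey, 37), (red, 8), (white, 25)}

{(blue, 12), (blue, 22), (gold, 18), (gold, 2), (green, 17), (grey, 37), (red, 8), (white, 25)}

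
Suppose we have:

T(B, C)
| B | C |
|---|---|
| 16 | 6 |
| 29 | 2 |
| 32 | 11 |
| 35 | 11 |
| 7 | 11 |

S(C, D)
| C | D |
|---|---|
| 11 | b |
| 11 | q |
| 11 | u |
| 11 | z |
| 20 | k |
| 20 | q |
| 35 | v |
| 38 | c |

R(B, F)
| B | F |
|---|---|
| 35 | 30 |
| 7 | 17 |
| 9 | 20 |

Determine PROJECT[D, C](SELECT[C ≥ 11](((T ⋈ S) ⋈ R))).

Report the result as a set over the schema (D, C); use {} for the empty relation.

{(b, 11), (q, 11), (u, 11), (z, 11)}

Joining T and S on C yields {(32, 11, b), (32, 11, q), (32, 11, u), (32, 11, z), (35, 11, b), (35, 11, q), (35, 11, u), (35, 11, z), (7, 11, b), (7, 11, q), (7, 11, u), (7, 11, z)}.
Joining (T ⋈ S) and R on B yields {(35, 11, b, 30), (35, 11, q, 30), (35, 11, u, 30), (35, 11, z, 30), (7, 11, b, 17), (7, 11, q, 17), (7, 11, u, 17), (7, 11, z, 17)}.
σ[C ≥ 11]: keep tuples satisfying C ≥ 11 → {(35, 11, b, 30), (35, 11, q, 30), (35, 11, u, 30), (35, 11, z, 30), (7, 11, b, 17), (7, 11, q, 17), (7, 11, u, 17), (7, 11, z, 17)}
Keep only column(s) D, C (4 duplicate(s) eliminated): {(b, 11), (q, 11), (u, 11), (z, 11)}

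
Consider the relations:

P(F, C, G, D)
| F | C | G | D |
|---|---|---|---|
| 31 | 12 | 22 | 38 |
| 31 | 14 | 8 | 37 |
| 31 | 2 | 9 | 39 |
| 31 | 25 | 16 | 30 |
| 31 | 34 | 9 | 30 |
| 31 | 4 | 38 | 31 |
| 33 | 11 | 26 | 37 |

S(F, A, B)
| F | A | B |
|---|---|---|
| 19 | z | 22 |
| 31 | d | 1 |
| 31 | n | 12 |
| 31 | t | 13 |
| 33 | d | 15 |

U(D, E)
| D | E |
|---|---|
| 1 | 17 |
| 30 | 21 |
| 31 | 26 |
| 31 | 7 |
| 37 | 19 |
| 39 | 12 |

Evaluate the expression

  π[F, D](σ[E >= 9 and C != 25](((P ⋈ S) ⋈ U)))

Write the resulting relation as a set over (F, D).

P ⋈ S (natural join on F): {(31, 12, 22, 38, d, 1), (31, 12, 22, 38, n, 12), (31, 12, 22, 38, t, 13), (31, 14, 8, 37, d, 1), (31, 14, 8, 37, n, 12), (31, 14, 8, 37, t, 13), (31, 2, 9, 39, d, 1), (31, 2, 9, 39, n, 12), (31, 2, 9, 39, t, 13), (31, 25, 16, 30, d, 1), (31, 25, 16, 30, n, 12), (31, 25, 16, 30, t, 13), (31, 34, 9, 30, d, 1), (31, 34, 9, 30, n, 12), (31, 34, 9, 30, t, 13), (31, 4, 38, 31, d, 1), (31, 4, 38, 31, n, 12), (31, 4, 38, 31, t, 13), (33, 11, 26, 37, d, 15)}
(P ⋈ S) ⋈ U (natural join on D): {(31, 14, 8, 37, d, 1, 19), (31, 14, 8, 37, n, 12, 19), (31, 14, 8, 37, t, 13, 19), (31, 2, 9, 39, d, 1, 12), (31, 2, 9, 39, n, 12, 12), (31, 2, 9, 39, t, 13, 12), (31, 25, 16, 30, d, 1, 21), (31, 25, 16, 30, n, 12, 21), (31, 25, 16, 30, t, 13, 21), (31, 34, 9, 30, d, 1, 21), (31, 34, 9, 30, n, 12, 21), (31, 34, 9, 30, t, 13, 21), (31, 4, 38, 31, d, 1, 26), (31, 4, 38, 31, d, 1, 7), (31, 4, 38, 31, n, 12, 26), (31, 4, 38, 31, n, 12, 7), (31, 4, 38, 31, t, 13, 26), (31, 4, 38, 31, t, 13, 7), (33, 11, 26, 37, d, 15, 19)}
Selection E >= 9 and C != 25: {(31, 14, 8, 37, d, 1, 19), (31, 14, 8, 37, n, 12, 19), (31, 14, 8, 37, t, 13, 19), (31, 2, 9, 39, d, 1, 12), (31, 2, 9, 39, n, 12, 12), (31, 2, 9, 39, t, 13, 12), (31, 34, 9, 30, d, 1, 21), (31, 34, 9, 30, n, 12, 21), (31, 34, 9, 30, t, 13, 21), (31, 4, 38, 31, d, 1, 26), (31, 4, 38, 31, n, 12, 26), (31, 4, 38, 31, t, 13, 26), (33, 11, 26, 37, d, 15, 19)}
Keep only column(s) F, D (8 duplicate(s) eliminated): {(31, 30), (31, 31), (31, 37), (31, 39), (33, 37)}

{(31, 30), (31, 31), (31, 37), (31, 39), (33, 37)}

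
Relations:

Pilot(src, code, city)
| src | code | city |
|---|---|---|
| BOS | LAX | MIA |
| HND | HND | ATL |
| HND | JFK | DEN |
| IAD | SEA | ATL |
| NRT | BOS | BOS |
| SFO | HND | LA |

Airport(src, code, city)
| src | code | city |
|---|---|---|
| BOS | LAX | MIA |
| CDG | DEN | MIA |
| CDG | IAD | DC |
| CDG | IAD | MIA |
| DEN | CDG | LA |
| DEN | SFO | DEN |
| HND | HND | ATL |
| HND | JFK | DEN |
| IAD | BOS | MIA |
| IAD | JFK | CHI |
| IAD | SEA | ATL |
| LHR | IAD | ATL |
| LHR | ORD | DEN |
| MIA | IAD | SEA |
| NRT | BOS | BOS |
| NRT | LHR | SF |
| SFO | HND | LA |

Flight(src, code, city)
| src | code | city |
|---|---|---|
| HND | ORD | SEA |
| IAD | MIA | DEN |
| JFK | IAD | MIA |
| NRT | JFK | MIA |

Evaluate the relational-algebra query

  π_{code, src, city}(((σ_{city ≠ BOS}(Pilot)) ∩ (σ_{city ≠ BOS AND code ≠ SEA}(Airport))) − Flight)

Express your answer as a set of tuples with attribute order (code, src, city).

Selection city ≠ BOS: {(BOS, LAX, MIA), (HND, HND, ATL), (HND, JFK, DEN), (IAD, SEA, ATL), (SFO, HND, LA)}
Selection city ≠ BOS AND code ≠ SEA: {(BOS, LAX, MIA), (CDG, DEN, MIA), (CDG, IAD, DC), (CDG, IAD, MIA), (DEN, CDG, LA), (DEN, SFO, DEN), (HND, HND, ATL), (HND, JFK, DEN), (IAD, BOS, MIA), (IAD, JFK, CHI), (LHR, IAD, ATL), (LHR, ORD, DEN), (MIA, IAD, SEA), (NRT, LHR, SF), (SFO, HND, LA)}
Taking the intersection: {(BOS, LAX, MIA), (HND, HND, ATL), (HND, JFK, DEN), (SFO, HND, LA)}
Taking the difference: {(BOS, LAX, MIA), (HND, HND, ATL), (HND, JFK, DEN), (SFO, HND, LA)}
π_{code, src, city} gives {(HND, HND, ATL), (HND, SFO, LA), (JFK, HND, DEN), (LAX, BOS, MIA)}.

{(HND, HND, ATL), (HND, SFO, LA), (JFK, HND, DEN), (LAX, BOS, MIA)}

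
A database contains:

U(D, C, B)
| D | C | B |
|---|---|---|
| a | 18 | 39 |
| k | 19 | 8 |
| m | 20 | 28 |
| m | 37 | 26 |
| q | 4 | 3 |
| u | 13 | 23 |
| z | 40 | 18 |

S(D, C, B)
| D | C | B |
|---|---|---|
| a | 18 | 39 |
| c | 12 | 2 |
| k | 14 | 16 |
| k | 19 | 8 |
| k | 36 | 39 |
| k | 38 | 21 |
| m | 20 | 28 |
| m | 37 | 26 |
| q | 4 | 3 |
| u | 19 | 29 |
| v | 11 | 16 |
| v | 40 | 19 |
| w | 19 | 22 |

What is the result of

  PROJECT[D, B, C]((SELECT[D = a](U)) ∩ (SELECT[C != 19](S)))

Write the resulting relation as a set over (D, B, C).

{(a, 39, 18)}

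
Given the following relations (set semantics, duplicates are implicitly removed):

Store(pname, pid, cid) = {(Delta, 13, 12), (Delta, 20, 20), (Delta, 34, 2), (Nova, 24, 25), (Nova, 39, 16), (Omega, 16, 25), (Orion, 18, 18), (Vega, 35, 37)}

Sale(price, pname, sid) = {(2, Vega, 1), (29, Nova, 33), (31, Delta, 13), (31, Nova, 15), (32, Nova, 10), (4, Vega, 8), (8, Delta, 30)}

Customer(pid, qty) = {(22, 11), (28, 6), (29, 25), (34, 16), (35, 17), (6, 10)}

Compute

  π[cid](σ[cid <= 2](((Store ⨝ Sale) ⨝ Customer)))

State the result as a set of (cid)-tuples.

{2}

Natural join on pname: {(Delta, 13, 12, 31, 13), (Delta, 13, 12, 8, 30), (Delta, 20, 20, 31, 13), (Delta, 20, 20, 8, 30), (Delta, 34, 2, 31, 13), (Delta, 34, 2, 8, 30), (Nova, 24, 25, 29, 33), (Nova, 24, 25, 31, 15), (Nova, 24, 25, 32, 10), (Nova, 39, 16, 29, 33), (Nova, 39, 16, 31, 15), (Nova, 39, 16, 32, 10), (Vega, 35, 37, 2, 1), (Vega, 35, 37, 4, 8)}
Natural join on pid: {(Delta, 34, 2, 31, 13, 16), (Delta, 34, 2, 8, 30, 16), (Vega, 35, 37, 2, 1, 17), (Vega, 35, 37, 4, 8, 17)}
Filtering on cid <= 2 leaves {(Delta, 34, 2, 31, 13, 16), (Delta, 34, 2, 8, 30, 16)}.
Keep only column(s) cid (1 duplicate(s) eliminated): {2}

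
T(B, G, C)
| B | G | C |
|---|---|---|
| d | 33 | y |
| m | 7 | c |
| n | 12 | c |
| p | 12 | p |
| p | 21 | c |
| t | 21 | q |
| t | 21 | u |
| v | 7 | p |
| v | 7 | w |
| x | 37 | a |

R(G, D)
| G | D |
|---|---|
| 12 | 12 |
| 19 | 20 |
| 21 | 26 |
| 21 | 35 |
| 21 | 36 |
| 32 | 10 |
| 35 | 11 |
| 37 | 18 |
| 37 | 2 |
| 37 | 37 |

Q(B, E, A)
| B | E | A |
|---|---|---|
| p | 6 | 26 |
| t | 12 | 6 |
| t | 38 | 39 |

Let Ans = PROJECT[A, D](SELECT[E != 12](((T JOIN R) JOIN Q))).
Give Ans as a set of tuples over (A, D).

{(26, 12), (26, 26), (26, 35), (26, 36), (39, 26), (39, 35), (39, 36)}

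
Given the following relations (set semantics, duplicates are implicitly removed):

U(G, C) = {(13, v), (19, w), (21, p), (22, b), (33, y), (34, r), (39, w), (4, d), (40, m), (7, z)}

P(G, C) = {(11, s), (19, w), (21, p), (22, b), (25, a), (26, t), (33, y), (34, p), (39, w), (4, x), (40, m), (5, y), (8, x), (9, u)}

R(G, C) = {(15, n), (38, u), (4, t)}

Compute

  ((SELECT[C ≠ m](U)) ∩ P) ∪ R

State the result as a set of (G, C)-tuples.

Apply σ_{C ≠ m}; surviving tuples: {(13, v), (19, w), (21, p), (22, b), (33, y), (34, r), (39, w), (4, d), (7, z)}
Set intersection of the two operands is {(19, w), (21, p), (22, b), (33, y), (39, w)}.
Set union of the two operands is {(15, n), (19, w), (21, p), (22, b), (33, y), (38, u), (39, w), (4, t)}.

{(15, n), (19, w), (21, p), (22, b), (33, y), (38, u), (39, w), (4, t)}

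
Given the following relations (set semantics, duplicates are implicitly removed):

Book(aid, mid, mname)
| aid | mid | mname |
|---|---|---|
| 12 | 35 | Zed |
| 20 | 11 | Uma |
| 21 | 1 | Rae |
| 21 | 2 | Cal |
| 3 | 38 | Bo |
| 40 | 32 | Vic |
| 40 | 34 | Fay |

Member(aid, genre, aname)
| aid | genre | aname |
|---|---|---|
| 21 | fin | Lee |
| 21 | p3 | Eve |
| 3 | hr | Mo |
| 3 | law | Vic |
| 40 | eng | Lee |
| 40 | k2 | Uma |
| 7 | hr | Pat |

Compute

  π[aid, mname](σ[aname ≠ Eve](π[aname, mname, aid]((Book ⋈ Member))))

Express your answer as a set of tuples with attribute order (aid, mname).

{(21, Cal), (21, Rae), (3, Bo), (40, Fay), (40, Vic)}

Book ⋈ Member (natural join on aid): {(21, 1, Rae, fin, Lee), (21, 1, Rae, p3, Eve), (21, 2, Cal, fin, Lee), (21, 2, Cal, p3, Eve), (3, 38, Bo, hr, Mo), (3, 38, Bo, law, Vic), (40, 32, Vic, eng, Lee), (40, 32, Vic, k2, Uma), (40, 34, Fay, eng, Lee), (40, 34, Fay, k2, Uma)}
Projecting to aname, mname, aid: {(Eve, Cal, 21), (Eve, Rae, 21), (Lee, Cal, 21), (Lee, Fay, 40), (Lee, Rae, 21), (Lee, Vic, 40), (Mo, Bo, 3), (Uma, Fay, 40), (Uma, Vic, 40), (Vic, Bo, 3)}
Apply σ_{aname ≠ Eve}; surviving tuples: {(Lee, Cal, 21), (Lee, Fay, 40), (Lee, Rae, 21), (Lee, Vic, 40), (Mo, Bo, 3), (Uma, Fay, 40), (Uma, Vic, 40), (Vic, Bo, 3)}
Projecting to aid, mname (3 duplicate(s) eliminated): {(21, Cal), (21, Rae), (3, Bo), (40, Fay), (40, Vic)}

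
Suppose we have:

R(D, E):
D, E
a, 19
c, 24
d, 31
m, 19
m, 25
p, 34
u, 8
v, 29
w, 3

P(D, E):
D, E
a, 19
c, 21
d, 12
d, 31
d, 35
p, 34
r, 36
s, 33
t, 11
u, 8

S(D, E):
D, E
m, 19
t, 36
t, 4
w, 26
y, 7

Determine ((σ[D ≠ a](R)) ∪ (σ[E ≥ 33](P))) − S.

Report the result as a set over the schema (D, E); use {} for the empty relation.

Apply σ_{D ≠ a}; surviving tuples: {(c, 24), (d, 31), (m, 19), (m, 25), (p, 34), (u, 8), (v, 29), (w, 3)}
Apply σ_{E ≥ 33}; surviving tuples: {(d, 35), (p, 34), (r, 36), (s, 33)}
Set union of the two operands is {(c, 24), (d, 31), (d, 35), (m, 19), (m, 25), (p, 34), (r, 36), (s, 33), (u, 8), (v, 29), (w, 3)}.
Set difference of the two operands is {(c, 24), (d, 31), (d, 35), (m, 25), (p, 34), (r, 36), (s, 33), (u, 8), (v, 29), (w, 3)}.

{(c, 24), (d, 31), (d, 35), (m, 25), (p, 34), (r, 36), (s, 33), (u, 8), (v, 29), (w, 3)}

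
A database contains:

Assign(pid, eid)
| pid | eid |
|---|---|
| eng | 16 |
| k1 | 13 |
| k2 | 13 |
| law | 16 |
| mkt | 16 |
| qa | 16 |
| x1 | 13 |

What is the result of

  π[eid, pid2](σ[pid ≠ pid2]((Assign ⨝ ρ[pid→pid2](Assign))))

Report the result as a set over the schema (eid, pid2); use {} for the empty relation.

{(13, k1), (13, k2), (13, x1), (16, eng), (16, law), (16, mkt), (16, qa)}

ρ[pid→pid2]: schema becomes (pid2, eid); tuples unchanged.
Natural join on eid: {(eng, 16, eng), (eng, 16, law), (eng, 16, mkt), (eng, 16, qa), (k1, 13, k1), (k1, 13, k2), (k1, 13, x1), (k2, 13, k1), (k2, 13, k2), (k2, 13, x1), (law, 16, eng), (law, 16, law), (law, 16, mkt), (law, 16, qa), (mkt, 16, eng), (mkt, 16, law), (mkt, 16, mkt), (mkt, 16, qa), (qa, 16, eng), (qa, 16, law), (qa, 16, mkt), (qa, 16, qa), (x1, 13, k1), (x1, 13, k2), (x1, 13, x1)}
Selection pid ≠ pid2: {(eng, 16, law), (eng, 16, mkt), (eng, 16, qa), (k1, 13, k2), (k1, 13, x1), (k2, 13, k1), (k2, 13, x1), (law, 16, eng), (law, 16, mkt), (law, 16, qa), (mkt, 16, eng), (mkt, 16, law), (mkt, 16, qa), (qa, 16, eng), (qa, 16, law), (qa, 16, mkt), (x1, 13, k1), (x1, 13, k2)}
Projecting to eid, pid2 (11 duplicate(s) eliminated): {(13, k1), (13, k2), (13, x1), (16, eng), (16, law), (16, mkt), (16, qa)}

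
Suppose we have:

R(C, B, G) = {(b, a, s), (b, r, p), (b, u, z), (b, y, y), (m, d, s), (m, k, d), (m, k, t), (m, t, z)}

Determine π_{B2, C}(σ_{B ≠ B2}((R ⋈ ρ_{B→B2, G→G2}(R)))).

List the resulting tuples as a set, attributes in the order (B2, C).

{(a, b), (d, m), (k, m), (r, b), (t, m), (u, b), (y, b)}

ρ[B→B2, G→G2]: schema becomes (C, B2, G2); tuples unchanged.
Joining R and ρ_{B→B2, G→G2}(R) on C yields {(b, a, s, a, s), (b, a, s, r, p), (b, a, s, u, z), (b, a, s, y, y), (b, r, p, a, s), (b, r, p, r, p), (b, r, p, u, z), (b, r, p, y, y), (b, u, z, a, s), (b, u, z, r, p), (b, u, z, u, z), (b, u, z, y, y), (b, y, y, a, s), (b, y, y, r, p), (b, y, y, u, z), (b, y, y, y, y), (m, d, s, d, s), (m, d, s, k, d), (m, d, s, k, t), (m, d, s, t, z), (m, k, d, d, s), (m, k, d, k, d), (m, k, d, k, t), (m, k, d, t, z), (m, k, t, d, s), (m, k, t, k, d), (m, k, t, k, t), (m, k, t, t, z), (m, t, z, d, s), (m, t, z, k, d), (m, t, z, k, t), (m, t, z, t, z)}.
Selection B ≠ B2: {(b, a, s, r, p), (b, a, s, u, z), (b, a, s, y, y), (b, r, p, a, s), (b, r, p, u, z), (b, r, p, y, y), (b, u, z, a, s), (b, u, z, r, p), (b, u, z, y, y), (b, y, y, a, s), (b, y, y, r, p), (b, y, y, u, z), (m, d, s, k, d), (m, d, s, k, t), (m, d, s, t, z), (m, k, d, d, s), (m, k, d, t, z), (m, k, t, d, s), (m, k, t, t, z), (m, t, z, d, s), (m, t, z, k, d), (m, t, z, k, t)}
π_{B2, C} gives {(a, b), (d, m), (k, m), (r, b), (t, m), (u, b), (y, b)} (15 duplicate(s) eliminated).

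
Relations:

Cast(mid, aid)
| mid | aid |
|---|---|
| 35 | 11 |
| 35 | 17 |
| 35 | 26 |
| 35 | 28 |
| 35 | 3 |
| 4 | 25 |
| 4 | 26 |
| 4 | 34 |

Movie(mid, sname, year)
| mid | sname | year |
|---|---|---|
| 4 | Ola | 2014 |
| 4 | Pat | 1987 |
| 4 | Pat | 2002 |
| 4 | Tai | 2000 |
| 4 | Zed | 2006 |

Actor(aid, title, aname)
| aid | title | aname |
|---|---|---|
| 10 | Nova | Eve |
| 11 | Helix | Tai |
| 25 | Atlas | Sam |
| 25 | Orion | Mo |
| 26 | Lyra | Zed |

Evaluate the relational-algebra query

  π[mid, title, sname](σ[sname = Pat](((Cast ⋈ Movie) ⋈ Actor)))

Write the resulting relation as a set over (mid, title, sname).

{(4, Atlas, Pat), (4, Lyra, Pat), (4, Orion, Pat)}

Natural join on mid: {(4, 25, Ola, 2014), (4, 25, Pat, 1987), (4, 25, Pat, 2002), (4, 25, Tai, 2000), (4, 25, Zed, 2006), (4, 26, Ola, 2014), (4, 26, Pat, 1987), (4, 26, Pat, 2002), (4, 26, Tai, 2000), (4, 26, Zed, 2006), (4, 34, Ola, 2014), (4, 34, Pat, 1987), (4, 34, Pat, 2002), (4, 34, Tai, 2000), (4, 34, Zed, 2006)}
Natural join on aid: {(4, 25, Ola, 2014, Atlas, Sam), (4, 25, Ola, 2014, Orion, Mo), (4, 25, Pat, 1987, Atlas, Sam), (4, 25, Pat, 1987, Orion, Mo), (4, 25, Pat, 2002, Atlas, Sam), (4, 25, Pat, 2002, Orion, Mo), (4, 25, Tai, 2000, Atlas, Sam), (4, 25, Tai, 2000, Orion, Mo), (4, 25, Zed, 2006, Atlas, Sam), (4, 25, Zed, 2006, Orion, Mo), (4, 26, Ola, 2014, Lyra, Zed), (4, 26, Pat, 1987, Lyra, Zed), (4, 26, Pat, 2002, Lyra, Zed), (4, 26, Tai, 2000, Lyra, Zed), (4, 26, Zed, 2006, Lyra, Zed)}
Apply σ_{sname = Pat}; surviving tuples: {(4, 25, Pat, 1987, Atlas, Sam), (4, 25, Pat, 1987, Orion, Mo), (4, 25, Pat, 2002, Atlas, Sam), (4, 25, Pat, 2002, Orion, Mo), (4, 26, Pat, 1987, Lyra, Zed), (4, 26, Pat, 2002, Lyra, Zed)}
Projecting to mid, title, sname (3 duplicate(s) eliminated): {(4, Atlas, Pat), (4, Lyra, Pat), (4, Orion, Pat)}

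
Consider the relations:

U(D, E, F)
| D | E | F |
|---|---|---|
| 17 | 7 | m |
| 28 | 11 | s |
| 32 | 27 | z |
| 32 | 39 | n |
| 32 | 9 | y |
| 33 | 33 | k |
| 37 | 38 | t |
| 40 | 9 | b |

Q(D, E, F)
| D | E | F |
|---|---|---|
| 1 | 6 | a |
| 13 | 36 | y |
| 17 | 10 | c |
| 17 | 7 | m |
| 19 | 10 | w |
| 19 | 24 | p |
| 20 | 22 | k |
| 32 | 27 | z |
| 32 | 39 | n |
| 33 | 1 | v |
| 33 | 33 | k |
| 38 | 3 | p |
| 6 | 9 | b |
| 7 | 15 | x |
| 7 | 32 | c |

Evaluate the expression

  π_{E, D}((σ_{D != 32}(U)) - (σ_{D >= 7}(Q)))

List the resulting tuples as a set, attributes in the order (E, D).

{(11, 28), (38, 37), (9, 40)}

Selection D != 32: {(17, 7, m), (28, 11, s), (33, 33, k), (37, 38, t), (40, 9, b)}
Selection D >= 7: {(13, 36, y), (17, 10, c), (17, 7, m), (19, 10, w), (19, 24, p), (20, 22, k), (32, 27, z), (32, 39, n), (33, 1, v), (33, 33, k), (38, 3, p), (7, 15, x), (7, 32, c)}
Set difference of the two operands is {(28, 11, s), (37, 38, t), (40, 9, b)}.
π_{E, D} gives {(11, 28), (38, 37), (9, 40)}.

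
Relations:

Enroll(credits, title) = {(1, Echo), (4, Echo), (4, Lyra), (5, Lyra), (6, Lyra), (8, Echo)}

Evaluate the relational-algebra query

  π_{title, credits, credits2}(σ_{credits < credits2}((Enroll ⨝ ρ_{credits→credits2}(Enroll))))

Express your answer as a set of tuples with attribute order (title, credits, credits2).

{(Echo, 1, 4), (Echo, 1, 8), (Echo, 4, 8), (Lyra, 4, 5), (Lyra, 4, 6), (Lyra, 5, 6)}

ρ[credits→credits2]: schema becomes (credits2, title); tuples unchanged.
Joining Enroll and ρ_{credits→credits2}(Enroll) on title yields {(1, Echo, 1), (1, Echo, 4), (1, Echo, 8), (4, Echo, 1), (4, Echo, 4), (4, Echo, 8), (4, Lyra, 4), (4, Lyra, 5), (4, Lyra, 6), (5, Lyra, 4), (5, Lyra, 5), (5, Lyra, 6), (6, Lyra, 4), (6, Lyra, 5), (6, Lyra, 6), (8, Echo, 1), (8, Echo, 4), (8, Echo, 8)}.
σ[credits < credits2]: keep tuples satisfying credits < credits2 → {(1, Echo, 4), (1, Echo, 8), (4, Echo, 8), (4, Lyra, 5), (4, Lyra, 6), (5, Lyra, 6)}
π[title, credits, credits2]: project onto (title, credits, credits2) → {(Echo, 1, 4), (Echo, 1, 8), (Echo, 4, 8), (Lyra, 4, 5), (Lyra, 4, 6), (Lyra, 5, 6)}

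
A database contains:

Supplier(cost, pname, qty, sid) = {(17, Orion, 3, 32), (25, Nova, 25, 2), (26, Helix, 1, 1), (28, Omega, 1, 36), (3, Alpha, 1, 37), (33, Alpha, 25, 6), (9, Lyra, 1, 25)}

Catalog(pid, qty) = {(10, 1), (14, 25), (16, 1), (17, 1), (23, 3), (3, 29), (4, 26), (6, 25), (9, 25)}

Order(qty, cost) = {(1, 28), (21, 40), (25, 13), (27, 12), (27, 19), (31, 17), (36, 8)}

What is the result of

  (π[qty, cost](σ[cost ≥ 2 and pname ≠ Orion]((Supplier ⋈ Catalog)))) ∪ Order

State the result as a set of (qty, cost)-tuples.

Supplier ⋈ Catalog (natural join on qty): {(17, Orion, 3, 32, 23), (25, Nova, 25, 2, 14), (25, Nova, 25, 2, 6), (25, Nova, 25, 2, 9), (26, Helix, 1, 1, 10), (26, Helix, 1, 1, 16), (26, Helix, 1, 1, 17), (28, Omega, 1, 36, 10), (28, Omega, 1, 36, 16), (28, Omega, 1, 36, 17), (3, Alpha, 1, 37, 10), (3, Alpha, 1, 37, 16), (3, Alpha, 1, 37, 17), (33, Alpha, 25, 6, 14), (33, Alpha, 25, 6, 6), (33, Alpha, 25, 6, 9), (9, Lyra, 1, 25, 10), (9, Lyra, 1, 25, 16), (9, Lyra, 1, 25, 17)}
Selection cost ≥ 2 and pname ≠ Orion: {(25, Nova, 25, 2, 14), (25, Nova, 25, 2, 6), (25, Nova, 25, 2, 9), (26, Helix, 1, 1, 10), (26, Helix, 1, 1, 16), (26, Helix, 1, 1, 17), (28, Omega, 1, 36, 10), (28, Omega, 1, 36, 16), (28, Omega, 1, 36, 17), (3, Alpha, 1, 37, 10), (3, Alpha, 1, 37, 16), (3, Alpha, 1, 37, 17), (33, Alpha, 25, 6, 14), (33, Alpha, 25, 6, 6), (33, Alpha, 25, 6, 9), (9, Lyra, 1, 25, 10), (9, Lyra, 1, 25, 16), (9, Lyra, 1, 25, 17)}
Projecting to qty, cost (12 duplicate(s) eliminated): {(1, 26), (1, 28), (1, 3), (1, 9), (25, 25), (25, 33)}
Union: {(1, 26), (1, 28), (1, 3), (1, 9), (25, 25), (25, 33)} with {(1, 28), (21, 40), (25, 13), (27, 12), (27, 19), (31, 17), (36, 8)} → {(1, 26), (1, 28), (1, 3), (1, 9), (21, 40), (25, 13), (25, 25), (25, 33), (27, 12), (27, 19), (31, 17), (36, 8)}

{(1, 26), (1, 28), (1, 3), (1, 9), (21, 40), (25, 13), (25, 25), (25, 33), (27, 12), (27, 19), (31, 17), (36, 8)}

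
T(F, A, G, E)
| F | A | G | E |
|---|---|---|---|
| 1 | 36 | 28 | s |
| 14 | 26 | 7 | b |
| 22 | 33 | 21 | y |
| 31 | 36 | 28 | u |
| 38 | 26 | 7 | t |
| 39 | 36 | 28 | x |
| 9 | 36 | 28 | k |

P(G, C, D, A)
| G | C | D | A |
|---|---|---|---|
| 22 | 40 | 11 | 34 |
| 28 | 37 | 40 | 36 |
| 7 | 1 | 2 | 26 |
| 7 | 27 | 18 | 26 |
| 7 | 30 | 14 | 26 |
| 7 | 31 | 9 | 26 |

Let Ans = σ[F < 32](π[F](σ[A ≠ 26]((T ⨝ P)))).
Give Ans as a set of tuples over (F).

Joining T and P on A, G yields {(1, 36, 28, s, 37, 40), (14, 26, 7, b, 1, 2), (14, 26, 7, b, 27, 18), (14, 26, 7, b, 30, 14), (14, 26, 7, b, 31, 9), (31, 36, 28, u, 37, 40), (38, 26, 7, t, 1, 2), (38, 26, 7, t, 27, 18), (38, 26, 7, t, 30, 14), (38, 26, 7, t, 31, 9), (39, 36, 28, x, 37, 40), (9, 36, 28, k, 37, 40)}.
σ[A ≠ 26]: keep tuples satisfying A ≠ 26 → {(1, 36, 28, s, 37, 40), (31, 36, 28, u, 37, 40), (39, 36, 28, x, 37, 40), (9, 36, 28, k, 37, 40)}
π[F]: project onto (F) → {1, 31, 39, 9}
σ[F < 32]: keep tuples satisfying F < 32 → {1, 31, 9}

{1, 31, 9}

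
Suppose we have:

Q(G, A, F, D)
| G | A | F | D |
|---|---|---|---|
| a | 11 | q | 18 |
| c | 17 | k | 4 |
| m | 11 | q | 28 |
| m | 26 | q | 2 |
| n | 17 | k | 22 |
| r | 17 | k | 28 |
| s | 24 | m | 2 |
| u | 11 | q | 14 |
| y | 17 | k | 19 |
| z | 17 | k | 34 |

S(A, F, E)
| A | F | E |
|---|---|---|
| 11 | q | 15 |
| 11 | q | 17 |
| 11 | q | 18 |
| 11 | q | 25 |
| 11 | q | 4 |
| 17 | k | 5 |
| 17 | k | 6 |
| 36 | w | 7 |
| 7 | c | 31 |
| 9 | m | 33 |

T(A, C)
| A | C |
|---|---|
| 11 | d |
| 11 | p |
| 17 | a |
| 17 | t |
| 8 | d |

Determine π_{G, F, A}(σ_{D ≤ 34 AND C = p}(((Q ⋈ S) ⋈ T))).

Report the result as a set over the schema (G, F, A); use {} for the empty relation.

Natural join on A, F: {(a, 11, q, 18, 15), (a, 11, q, 18, 17), (a, 11, q, 18, 18), (a, 11, q, 18, 25), (a, 11, q, 18, 4), (c, 17, k, 4, 5), (c, 17, k, 4, 6), (m, 11, q, 28, 15), (m, 11, q, 28, 17), (m, 11, q, 28, 18), (m, 11, q, 28, 25), (m, 11, q, 28, 4), (n, 17, k, 22, 5), (n, 17, k, 22, 6), (r, 17, k, 28, 5), (r, 17, k, 28, 6), (u, 11, q, 14, 15), (u, 11, q, 14, 17), (u, 11, q, 14, 18), (u, 11, q, 14, 25), (u, 11, q, 14, 4), (y, 17, k, 19, 5), (y, 17, k, 19, 6), (z, 17, k, 34, 5), (z, 17, k, 34, 6)}
Natural join on A: {(a, 11, q, 18, 15, d), (a, 11, q, 18, 15, p), (a, 11, q, 18, 17, d), (a, 11, q, 18, 17, p), (a, 11, q, 18, 18, d), (a, 11, q, 18, 18, p), (a, 11, q, 18, 25, d), (a, 11, q, 18, 25, p), (a, 11, q, 18, 4, d), (a, 11, q, 18, 4, p), (c, 17, k, 4, 5, a), (c, 17, k, 4, 5, t), (c, 17, k, 4, 6, a), (c, 17, k, 4, 6, t), (m, 11, q, 28, 15, d), (m, 11, q, 28, 15, p), (m, 11, q, 28, 17, d), (m, 11, q, 28, 17, p), (m, 11, q, 28, 18, d), (m, 11, q, 28, 18, p), (m, 11, q, 28, 25, d), (m, 11, q, 28, 25, p), (m, 11, q, 28, 4, d), (m, 11, q, 28, 4, p), (n, 17, k, 22, 5, a), (n, 17, k, 22, 5, t), (n, 17, k, 22, 6, a), (n, 17, k, 22, 6, t), (r, 17, k, 28, 5, a), (r, 17, k, 28, 5, t), (r, 17, k, 28, 6, a), (r, 17, k, 28, 6, t), (u, 11, q, 14, 15, d), (u, 11, q, 14, 15, p), (u, 11, q, 14, 17, d), (u, 11, q, 14, 17, p), (u, 11, q, 14, 18, d), (u, 11, q, 14, 18, p), (u, 11, q, 14, 25, d), (u, 11, q, 14, 25, p), (u, 11, q, 14, 4, d), (u, 11, q, 14, 4, p), (y, 17, k, 19, 5, a), (y, 17, k, 19, 5, t), (y, 17, k, 19, 6, a), (y, 17, k, 19, 6, t), (z, 17, k, 34, 5, a), (z, 17, k, 34, 5, t), (z, 17, k, 34, 6, a), (z, 17, k, 34, 6, t)}
Apply σ_{D ≤ 34 AND C = p}; surviving tuples: {(a, 11, q, 18, 15, p), (a, 11, q, 18, 17, p), (a, 11, q, 18, 18, p), (a, 11, q, 18, 25, p), (a, 11, q, 18, 4, p), (m, 11, q, 28, 15, p), (m, 11, q, 28, 17, p), (m, 11, q, 28, 18, p), (m, 11, q, 28, 25, p), (m, 11, q, 28, 4, p), (u, 11, q, 14, 15, p), (u, 11, q, 14, 17, p), (u, 11, q, 14, 18, p), (u, 11, q, 14, 25, p), (u, 11, q, 14, 4, p)}
π[G, F, A]: project onto (G, F, A) (12 duplicate(s) eliminated) → {(a, q, 11), (m, q, 11), (u, q, 11)}

{(a, q, 11), (m, q, 11), (u, q, 11)}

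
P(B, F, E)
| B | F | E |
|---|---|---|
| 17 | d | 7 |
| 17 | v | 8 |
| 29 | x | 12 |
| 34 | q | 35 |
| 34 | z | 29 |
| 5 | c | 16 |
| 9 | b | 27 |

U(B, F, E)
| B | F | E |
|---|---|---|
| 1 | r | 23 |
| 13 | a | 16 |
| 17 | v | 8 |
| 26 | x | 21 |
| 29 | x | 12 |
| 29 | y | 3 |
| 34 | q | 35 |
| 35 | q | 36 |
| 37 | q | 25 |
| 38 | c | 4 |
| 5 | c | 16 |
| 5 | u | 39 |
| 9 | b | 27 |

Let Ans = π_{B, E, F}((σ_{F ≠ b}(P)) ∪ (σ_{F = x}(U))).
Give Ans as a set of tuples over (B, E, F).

{(17, 7, d), (17, 8, v), (26, 21, x), (29, 12, x), (34, 29, z), (34, 35, q), (5, 16, c)}

σ[F ≠ b]: keep tuples satisfying F ≠ b → {(17, d, 7), (17, v, 8), (29, x, 12), (34, q, 35), (34, z, 29), (5, c, 16)}
σ[F = x]: keep tuples satisfying F = x → {(26, x, 21), (29, x, 12)}
Set union of the two operands is {(17, d, 7), (17, v, 8), (26, x, 21), (29, x, 12), (34, q, 35), (34, z, 29), (5, c, 16)}.
Projecting to B, E, F: {(17, 7, d), (17, 8, v), (26, 21, x), (29, 12, x), (34, 29, z), (34, 35, q), (5, 16, c)}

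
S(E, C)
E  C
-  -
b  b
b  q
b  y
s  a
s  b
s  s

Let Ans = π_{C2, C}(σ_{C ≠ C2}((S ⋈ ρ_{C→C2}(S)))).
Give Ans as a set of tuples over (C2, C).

{(a, b), (a, s), (b, a), (b, q), (b, s), (b, y), (q, b), (q, y), (s, a), (s, b), (y, b), (y, q)}

ρ[C→C2]: schema becomes (E, C2); tuples unchanged.
S ⋈ ρ_{C→C2}(S) (natural join on E): {(b, b, b), (b, b, q), (b, b, y), (b, q, b), (b, q, q), (b, q, y), (b, y, b), (b, y, q), (b, y, y), (s, a, a), (s, a, b), (s, a, s), (s, b, a), (s, b, b), (s, b, s), (s, s, a), (s, s, b), (s, s, s)}
Filtering on C ≠ C2 leaves {(b, b, q), (b, b, y), (b, q, b), (b, q, y), (b, y, b), (b, y, q), (s, a, b), (s, a, s), (s, b, a), (s, b, s), (s, s, a), (s, s, b)}.
Keep only column(s) C2, C: {(a, b), (a, s), (b, a), (b, q), (b, s), (b, y), (q, b), (q, y), (s, a), (s, b), (y, b), (y, q)}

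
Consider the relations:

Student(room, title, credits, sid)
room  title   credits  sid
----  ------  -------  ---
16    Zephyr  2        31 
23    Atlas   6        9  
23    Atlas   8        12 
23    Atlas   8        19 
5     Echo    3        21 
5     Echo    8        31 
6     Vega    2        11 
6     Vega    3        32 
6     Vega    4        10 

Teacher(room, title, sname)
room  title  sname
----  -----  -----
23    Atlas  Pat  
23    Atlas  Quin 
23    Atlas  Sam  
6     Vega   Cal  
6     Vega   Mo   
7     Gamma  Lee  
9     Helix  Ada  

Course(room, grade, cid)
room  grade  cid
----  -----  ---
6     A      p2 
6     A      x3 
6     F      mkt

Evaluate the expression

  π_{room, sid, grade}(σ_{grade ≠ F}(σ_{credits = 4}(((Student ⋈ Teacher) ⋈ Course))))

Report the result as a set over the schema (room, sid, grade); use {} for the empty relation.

{(6, 10, A)}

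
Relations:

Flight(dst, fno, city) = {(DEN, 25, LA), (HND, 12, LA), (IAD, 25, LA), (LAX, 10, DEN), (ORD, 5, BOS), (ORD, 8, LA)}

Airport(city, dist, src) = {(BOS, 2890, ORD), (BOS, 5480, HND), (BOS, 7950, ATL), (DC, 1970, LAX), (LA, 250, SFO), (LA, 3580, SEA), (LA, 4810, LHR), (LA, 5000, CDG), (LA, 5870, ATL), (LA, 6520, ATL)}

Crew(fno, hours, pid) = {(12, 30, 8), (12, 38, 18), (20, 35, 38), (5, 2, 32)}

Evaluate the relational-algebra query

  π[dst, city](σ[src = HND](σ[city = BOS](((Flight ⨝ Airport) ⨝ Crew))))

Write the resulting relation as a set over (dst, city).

{(ORD, BOS)}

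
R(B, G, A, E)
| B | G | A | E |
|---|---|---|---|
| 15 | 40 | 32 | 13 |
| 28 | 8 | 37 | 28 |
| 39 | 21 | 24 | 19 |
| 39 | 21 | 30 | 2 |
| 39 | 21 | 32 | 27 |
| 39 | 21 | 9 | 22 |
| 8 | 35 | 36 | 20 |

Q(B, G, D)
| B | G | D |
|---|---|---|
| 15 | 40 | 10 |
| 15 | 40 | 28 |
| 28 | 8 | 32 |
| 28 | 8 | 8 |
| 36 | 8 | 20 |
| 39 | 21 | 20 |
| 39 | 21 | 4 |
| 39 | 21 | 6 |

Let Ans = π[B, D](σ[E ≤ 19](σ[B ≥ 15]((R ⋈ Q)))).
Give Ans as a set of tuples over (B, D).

{(15, 10), (15, 28), (39, 20), (39, 4), (39, 6)}

R ⋈ Q (natural join on B, G): {(15, 40, 32, 13, 10), (15, 40, 32, 13, 28), (28, 8, 37, 28, 32), (28, 8, 37, 28, 8), (39, 21, 24, 19, 20), (39, 21, 24, 19, 4), (39, 21, 24, 19, 6), (39, 21, 30, 2, 20), (39, 21, 30, 2, 4), (39, 21, 30, 2, 6), (39, 21, 32, 27, 20), (39, 21, 32, 27, 4), (39, 21, 32, 27, 6), (39, 21, 9, 22, 20), (39, 21, 9, 22, 4), (39, 21, 9, 22, 6)}
Filtering on B ≥ 15 leaves {(15, 40, 32, 13, 10), (15, 40, 32, 13, 28), (28, 8, 37, 28, 32), (28, 8, 37, 28, 8), (39, 21, 24, 19, 20), (39, 21, 24, 19, 4), (39, 21, 24, 19, 6), (39, 21, 30, 2, 20), (39, 21, 30, 2, 4), (39, 21, 30, 2, 6), (39, 21, 32, 27, 20), (39, 21, 32, 27, 4), (39, 21, 32, 27, 6), (39, 21, 9, 22, 20), (39, 21, 9, 22, 4), (39, 21, 9, 22, 6)}.
Filtering on E ≤ 19 leaves {(15, 40, 32, 13, 10), (15, 40, 32, 13, 28), (39, 21, 24, 19, 20), (39, 21, 24, 19, 4), (39, 21, 24, 19, 6), (39, 21, 30, 2, 20), (39, 21, 30, 2, 4), (39, 21, 30, 2, 6)}.
Projecting to B, D (3 duplicate(s) eliminated): {(15, 10), (15, 28), (39, 20), (39, 4), (39, 6)}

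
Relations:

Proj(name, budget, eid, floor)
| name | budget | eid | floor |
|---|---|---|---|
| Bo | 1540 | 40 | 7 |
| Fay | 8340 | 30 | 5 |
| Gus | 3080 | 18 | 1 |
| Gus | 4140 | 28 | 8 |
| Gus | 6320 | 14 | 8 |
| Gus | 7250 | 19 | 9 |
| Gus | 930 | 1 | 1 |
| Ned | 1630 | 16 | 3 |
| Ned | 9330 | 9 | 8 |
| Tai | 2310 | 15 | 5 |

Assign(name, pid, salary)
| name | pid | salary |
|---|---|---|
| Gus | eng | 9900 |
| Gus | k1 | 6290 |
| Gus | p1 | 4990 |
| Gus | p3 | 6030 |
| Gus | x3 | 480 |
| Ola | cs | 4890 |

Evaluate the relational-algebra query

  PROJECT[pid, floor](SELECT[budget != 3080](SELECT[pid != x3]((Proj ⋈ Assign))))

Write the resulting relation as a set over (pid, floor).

Joining Proj and Assign on name yields {(Gus, 3080, 18, 1, eng, 9900), (Gus, 3080, 18, 1, k1, 6290), (Gus, 3080, 18, 1, p1, 4990), (Gus, 3080, 18, 1, p3, 6030), (Gus, 3080, 18, 1, x3, 480), (Gus, 4140, 28, 8, eng, 9900), (Gus, 4140, 28, 8, k1, 6290), (Gus, 4140, 28, 8, p1, 4990), (Gus, 4140, 28, 8, p3, 6030), (Gus, 4140, 28, 8, x3, 480), (Gus, 6320, 14, 8, eng, 9900), (Gus, 6320, 14, 8, k1, 6290), (Gus, 6320, 14, 8, p1, 4990), (Gus, 6320, 14, 8, p3, 6030), (Gus, 6320, 14, 8, x3, 480), (Gus, 7250, 19, 9, eng, 9900), (Gus, 7250, 19, 9, k1, 6290), (Gus, 7250, 19, 9, p1, 4990), (Gus, 7250, 19, 9, p3, 6030), (Gus, 7250, 19, 9, x3, 480), (Gus, 930, 1, 1, eng, 9900), (Gus, 930, 1, 1, k1, 6290), (Gus, 930, 1, 1, p1, 4990), (Gus, 930, 1, 1, p3, 6030), (Gus, 930, 1, 1, x3, 480)}.
σ[pid != x3]: keep tuples satisfying pid != x3 → {(Gus, 3080, 18, 1, eng, 9900), (Gus, 3080, 18, 1, k1, 6290), (Gus, 3080, 18, 1, p1, 4990), (Gus, 3080, 18, 1, p3, 6030), (Gus, 4140, 28, 8, eng, 9900), (Gus, 4140, 28, 8, k1, 6290), (Gus, 4140, 28, 8, p1, 4990), (Gus, 4140, 28, 8, p3, 6030), (Gus, 6320, 14, 8, eng, 9900), (Gus, 6320, 14, 8, k1, 6290), (Gus, 6320, 14, 8, p1, 4990), (Gus, 6320, 14, 8, p3, 6030), (Gus, 7250, 19, 9, eng, 9900), (Gus, 7250, 19, 9, k1, 6290), (Gus, 7250, 19, 9, p1, 4990), (Gus, 7250, 19, 9, p3, 6030), (Gus, 930, 1, 1, eng, 9900), (Gus, 930, 1, 1, k1, 6290), (Gus, 930, 1, 1, p1, 4990), (Gus, 930, 1, 1, p3, 6030)}
σ[budget != 3080]: keep tuples satisfying budget != 3080 → {(Gus, 4140, 28, 8, eng, 9900), (Gus, 4140, 28, 8, k1, 6290), (Gus, 4140, 28, 8, p1, 4990), (Gus, 4140, 28, 8, p3, 6030), (Gus, 6320, 14, 8, eng, 9900), (Gus, 6320, 14, 8, k1, 6290), (Gus, 6320, 14, 8, p1, 4990), (Gus, 6320, 14, 8, p3, 6030), (Gus, 7250, 19, 9, eng, 9900), (Gus, 7250, 19, 9, k1, 6290), (Gus, 7250, 19, 9, p1, 4990), (Gus, 7250, 19, 9, p3, 6030), (Gus, 930, 1, 1, eng, 9900), (Gus, 930, 1, 1, k1, 6290), (Gus, 930, 1, 1, p1, 4990), (Gus, 930, 1, 1, p3, 6030)}
Keep only column(s) pid, floor (4 duplicate(s) eliminated): {(eng, 1), (eng, 8), (eng, 9), (k1, 1), (k1, 8), (k1, 9), (p1, 1), (p1, 8), (p1, 9), (p3, 1), (p3, 8), (p3, 9)}

{(eng, 1), (eng, 8), (eng, 9), (k1, 1), (k1, 8), (k1, 9), (p1, 1), (p1, 8), (p1, 9), (p3, 1), (p3, 8), (p3, 9)}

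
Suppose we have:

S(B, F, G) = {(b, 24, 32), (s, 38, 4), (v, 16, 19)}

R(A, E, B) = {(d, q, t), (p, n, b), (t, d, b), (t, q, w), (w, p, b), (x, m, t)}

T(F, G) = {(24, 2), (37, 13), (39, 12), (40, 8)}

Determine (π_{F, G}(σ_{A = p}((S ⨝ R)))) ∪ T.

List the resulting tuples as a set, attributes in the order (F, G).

Joining S and R on B yields {(b, 24, 32, p, n), (b, 24, 32, t, d), (b, 24, 32, w, p)}.
σ[A = p]: keep tuples satisfying A = p → {(b, 24, 32, p, n)}
Keep only column(s) F, G: {(24, 32)}
Set union of the two operands is {(24, 2), (24, 32), (37, 13), (39, 12), (40, 8)}.

{(24, 2), (24, 32), (37, 13), (39, 12), (40, 8)}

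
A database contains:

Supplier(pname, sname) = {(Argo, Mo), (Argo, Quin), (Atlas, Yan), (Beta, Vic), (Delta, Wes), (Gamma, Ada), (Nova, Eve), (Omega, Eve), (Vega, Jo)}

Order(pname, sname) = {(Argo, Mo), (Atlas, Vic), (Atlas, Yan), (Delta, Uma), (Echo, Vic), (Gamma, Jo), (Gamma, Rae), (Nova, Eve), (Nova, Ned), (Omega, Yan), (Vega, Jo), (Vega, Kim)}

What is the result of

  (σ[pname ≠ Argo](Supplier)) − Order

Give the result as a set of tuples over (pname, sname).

{(Beta, Vic), (Delta, Wes), (Gamma, Ada), (Omega, Eve)}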